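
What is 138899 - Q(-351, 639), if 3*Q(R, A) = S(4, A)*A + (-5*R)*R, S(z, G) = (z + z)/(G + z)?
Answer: 221340758/643 ≈ 3.4423e+5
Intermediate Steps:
S(z, G) = 2*z/(G + z) (S(z, G) = (2*z)/(G + z) = 2*z/(G + z))
Q(R, A) = -5*R**2/3 + 8*A/(3*(4 + A)) (Q(R, A) = ((2*4/(A + 4))*A + (-5*R)*R)/3 = ((2*4/(4 + A))*A - 5*R**2)/3 = ((8/(4 + A))*A - 5*R**2)/3 = (8*A/(4 + A) - 5*R**2)/3 = (-5*R**2 + 8*A/(4 + A))/3 = -5*R**2/3 + 8*A/(3*(4 + A)))
138899 - Q(-351, 639) = 138899 - (8*639 - 5*(-351)**2*(4 + 639))/(3*(4 + 639)) = 138899 - (5112 - 5*123201*643)/(3*643) = 138899 - (5112 - 396091215)/(3*643) = 138899 - (-396086103)/(3*643) = 138899 - 1*(-132028701/643) = 138899 + 132028701/643 = 221340758/643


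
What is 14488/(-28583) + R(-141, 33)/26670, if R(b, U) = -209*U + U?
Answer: -97098112/127051435 ≈ -0.76424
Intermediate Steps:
R(b, U) = -208*U
14488/(-28583) + R(-141, 33)/26670 = 14488/(-28583) - 208*33/26670 = 14488*(-1/28583) - 6864*1/26670 = -14488/28583 - 1144/4445 = -97098112/127051435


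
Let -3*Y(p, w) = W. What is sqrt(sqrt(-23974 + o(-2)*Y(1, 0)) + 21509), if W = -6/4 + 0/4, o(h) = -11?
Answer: sqrt(86036 + 2*I*sqrt(95918))/2 ≈ 146.66 + 0.52793*I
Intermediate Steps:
W = -3/2 (W = -6*1/4 + 0*(1/4) = -3/2 + 0 = -3/2 ≈ -1.5000)
Y(p, w) = 1/2 (Y(p, w) = -1/3*(-3/2) = 1/2)
sqrt(sqrt(-23974 + o(-2)*Y(1, 0)) + 21509) = sqrt(sqrt(-23974 - 11*1/2) + 21509) = sqrt(sqrt(-23974 - 11/2) + 21509) = sqrt(sqrt(-47959/2) + 21509) = sqrt(I*sqrt(95918)/2 + 21509) = sqrt(21509 + I*sqrt(95918)/2)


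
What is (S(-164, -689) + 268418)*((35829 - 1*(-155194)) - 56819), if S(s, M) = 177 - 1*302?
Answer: 36005993772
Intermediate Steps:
S(s, M) = -125 (S(s, M) = 177 - 302 = -125)
(S(-164, -689) + 268418)*((35829 - 1*(-155194)) - 56819) = (-125 + 268418)*((35829 - 1*(-155194)) - 56819) = 268293*((35829 + 155194) - 56819) = 268293*(191023 - 56819) = 268293*134204 = 36005993772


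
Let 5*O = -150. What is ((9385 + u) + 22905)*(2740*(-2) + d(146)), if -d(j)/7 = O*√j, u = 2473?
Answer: -190501240 + 7300230*√146 ≈ -1.0229e+8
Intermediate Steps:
O = -30 (O = (⅕)*(-150) = -30)
d(j) = 210*√j (d(j) = -(-210)*√j = 210*√j)
((9385 + u) + 22905)*(2740*(-2) + d(146)) = ((9385 + 2473) + 22905)*(2740*(-2) + 210*√146) = (11858 + 22905)*(-5480 + 210*√146) = 34763*(-5480 + 210*√146) = -190501240 + 7300230*√146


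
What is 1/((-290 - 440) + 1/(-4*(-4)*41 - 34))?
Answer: -622/454059 ≈ -0.0013699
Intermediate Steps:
1/((-290 - 440) + 1/(-4*(-4)*41 - 34)) = 1/(-730 + 1/(16*41 - 34)) = 1/(-730 + 1/(656 - 34)) = 1/(-730 + 1/622) = 1/(-454059/622) = -622/454059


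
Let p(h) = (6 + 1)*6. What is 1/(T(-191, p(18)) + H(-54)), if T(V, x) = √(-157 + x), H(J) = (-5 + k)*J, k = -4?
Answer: -I/(√115 - 486*I) ≈ 0.0020566 - 4.538e-5*I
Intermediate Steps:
H(J) = -9*J (H(J) = (-5 - 4)*J = -9*J)
p(h) = 42 (p(h) = 7*6 = 42)
1/(T(-191, p(18)) + H(-54)) = 1/(√(-157 + 42) - 9*(-54)) = 1/(√(-115) + 486) = 1/(I*√115 + 486) = 1/(486 + I*√115)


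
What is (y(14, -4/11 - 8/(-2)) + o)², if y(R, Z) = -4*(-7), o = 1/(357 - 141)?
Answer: 36590401/46656 ≈ 784.26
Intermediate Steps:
o = 1/216 ≈ 0.0046296
y(R, Z) = 28
(y(14, -4/11 - 8/(-2)) + o)² = (28 + 1/216)² = (6049/216)² = 36590401/46656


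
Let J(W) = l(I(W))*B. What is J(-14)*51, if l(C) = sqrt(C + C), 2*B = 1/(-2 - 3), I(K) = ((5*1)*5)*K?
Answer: -51*I*sqrt(7) ≈ -134.93*I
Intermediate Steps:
I(K) = 25*K (I(K) = (5*5)*K = 25*K)
B = -1/10 (B = 1/(2*(-2 - 3)) = (1/2)/(-5) = (1/2)*(-1/5) = -1/10 ≈ -0.10000)
l(C) = sqrt(2)*sqrt(C) (l(C) = sqrt(2*C) = sqrt(2)*sqrt(C))
J(W) = -sqrt(2)*sqrt(W)/2 (J(W) = (sqrt(2)*sqrt(25*W))*(-1/10) = (sqrt(2)*(5*sqrt(W)))*(-1/10) = (5*sqrt(2)*sqrt(W))*(-1/10) = -sqrt(2)*sqrt(W)/2)
J(-14)*51 = -sqrt(2)*sqrt(-14)/2*51 = -sqrt(2)*I*sqrt(14)/2*51 = -I*sqrt(7)*51 = -51*I*sqrt(7)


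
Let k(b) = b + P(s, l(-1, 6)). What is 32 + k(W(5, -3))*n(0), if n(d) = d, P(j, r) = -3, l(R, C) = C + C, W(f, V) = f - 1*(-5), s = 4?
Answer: 32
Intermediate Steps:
W(f, V) = 5 + f (W(f, V) = f + 5 = 5 + f)
l(R, C) = 2*C
k(b) = -3 + b (k(b) = b - 3 = -3 + b)
32 + k(W(5, -3))*n(0) = 32 + (-3 + (5 + 5))*0 = 32 + (-3 + 10)*0 = 32 + 7*0 = 32 + 0 = 32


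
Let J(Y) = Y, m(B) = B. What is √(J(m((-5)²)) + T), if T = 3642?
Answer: √3667 ≈ 60.556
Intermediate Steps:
√(J(m((-5)²)) + T) = √((-5)² + 3642) = √(25 + 3642) = √3667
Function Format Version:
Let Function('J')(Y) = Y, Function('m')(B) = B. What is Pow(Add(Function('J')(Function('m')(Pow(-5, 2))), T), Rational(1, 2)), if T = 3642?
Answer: Pow(3667, Rational(1, 2)) ≈ 60.556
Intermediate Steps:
Pow(Add(Function('J')(Function('m')(Pow(-5, 2))), T), Rational(1, 2)) = Pow(Add(Pow(-5, 2), 3642), Rational(1, 2)) = Pow(Add(25, 3642), Rational(1, 2)) = Pow(3667, Rational(1, 2))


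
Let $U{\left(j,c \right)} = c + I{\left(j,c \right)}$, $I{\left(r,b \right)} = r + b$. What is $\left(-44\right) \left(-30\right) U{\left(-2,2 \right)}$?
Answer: $2640$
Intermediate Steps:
$I{\left(r,b \right)} = b + r$
$U{\left(j,c \right)} = j + 2 c$ ($U{\left(j,c \right)} = c + \left(c + j\right) = j + 2 c$)
$\left(-44\right) \left(-30\right) U{\left(-2,2 \right)} = \left(-44\right) \left(-30\right) \left(-2 + 2 \cdot 2\right) = 1320 \left(-2 + 4\right) = 1320 \cdot 2 = 2640$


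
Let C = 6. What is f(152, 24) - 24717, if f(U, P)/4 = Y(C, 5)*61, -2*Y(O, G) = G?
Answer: -25327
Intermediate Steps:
Y(O, G) = -G/2
f(U, P) = -610 (f(U, P) = 4*(-½*5*61) = 4*(-5/2*61) = 4*(-305/2) = -610)
f(152, 24) - 24717 = -610 - 24717 = -25327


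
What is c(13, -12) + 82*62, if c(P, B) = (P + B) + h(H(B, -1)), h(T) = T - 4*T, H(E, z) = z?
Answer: 5088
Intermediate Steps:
h(T) = -3*T
c(P, B) = 3 + B + P (c(P, B) = (P + B) - 3*(-1) = (B + P) + 3 = 3 + B + P)
c(13, -12) + 82*62 = (3 - 12 + 13) + 82*62 = 4 + 5084 = 5088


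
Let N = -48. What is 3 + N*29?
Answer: -1389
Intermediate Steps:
3 + N*29 = 3 - 48*29 = 3 - 1392 = -1389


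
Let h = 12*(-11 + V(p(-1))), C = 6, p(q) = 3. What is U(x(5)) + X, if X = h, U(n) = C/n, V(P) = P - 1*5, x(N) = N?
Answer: -774/5 ≈ -154.80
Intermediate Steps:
V(P) = -5 + P (V(P) = P - 5 = -5 + P)
h = -156 (h = 12*(-11 + (-5 + 3)) = 12*(-11 - 2) = 12*(-13) = -156)
U(n) = 6/n
X = -156
U(x(5)) + X = 6/5 - 156 = -774/5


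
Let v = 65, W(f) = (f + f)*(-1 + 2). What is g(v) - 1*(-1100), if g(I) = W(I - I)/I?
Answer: 1100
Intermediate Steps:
W(f) = 2*f (W(f) = (2*f)*1 = 2*f)
g(I) = 0 (g(I) = (2*(I - I))/I = (2*0)/I = 0/I = 0)
g(v) - 1*(-1100) = 0 - 1*(-1100) = 0 + 1100 = 1100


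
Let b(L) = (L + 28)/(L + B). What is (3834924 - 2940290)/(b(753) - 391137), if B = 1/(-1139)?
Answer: -767297164244/335464016683 ≈ -2.2873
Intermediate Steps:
B = -1/1139 ≈ -0.00087796
b(L) = (28 + L)/(-1/1139 + L) (b(L) = (L + 28)/(L - 1/1139) = (28 + L)/(-1/1139 + L))
(3834924 - 2940290)/(b(753) - 391137) = (3834924 - 2940290)/(1139*(28 + 753)/(-1 + 1139*753) - 391137) = 894634/(1139*781/(-1 + 857667) - 391137) = 894634/(1139*781/857666 - 391137) = 894634/(1139*(1/857666)*781 - 391137) = 894634/(889559/857666 - 391137) = 894634/(-335464016683/857666) = 894634*(-857666/335464016683) = -767297164244/335464016683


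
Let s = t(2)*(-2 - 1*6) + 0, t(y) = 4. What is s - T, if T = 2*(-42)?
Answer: 52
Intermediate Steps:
s = -32 (s = 4*(-2 - 1*6) + 0 = 4*(-2 - 6) + 0 = 4*(-8) + 0 = -32 + 0 = -32)
T = -84
s - T = -32 - 1*(-84) = -32 + 84 = 52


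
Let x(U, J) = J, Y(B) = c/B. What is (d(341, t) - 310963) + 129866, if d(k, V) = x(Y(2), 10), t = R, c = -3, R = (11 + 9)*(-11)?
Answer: -181087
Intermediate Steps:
R = -220 (R = 20*(-11) = -220)
t = -220
Y(B) = -3/B
d(k, V) = 10
(d(341, t) - 310963) + 129866 = (10 - 310963) + 129866 = -310953 + 129866 = -181087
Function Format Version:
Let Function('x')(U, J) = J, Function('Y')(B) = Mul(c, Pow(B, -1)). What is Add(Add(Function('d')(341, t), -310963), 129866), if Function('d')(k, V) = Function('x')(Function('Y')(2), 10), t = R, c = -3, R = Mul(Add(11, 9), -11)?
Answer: -181087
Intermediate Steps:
R = -220 (R = Mul(20, -11) = -220)
t = -220
Function('Y')(B) = Mul(-3, Pow(B, -1))
Function('d')(k, V) = 10
Add(Add(Function('d')(341, t), -310963), 129866) = Add(Add(10, -310963), 129866) = Add(-310953, 129866) = -181087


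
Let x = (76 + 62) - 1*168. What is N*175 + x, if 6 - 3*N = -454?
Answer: 80410/3 ≈ 26803.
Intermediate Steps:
N = 460/3 (N = 2 - 1/3*(-454) = 2 + 454/3 = 460/3 ≈ 153.33)
x = -30 (x = 138 - 168 = -30)
N*175 + x = (460/3)*175 - 30 = 80500/3 - 30 = 80410/3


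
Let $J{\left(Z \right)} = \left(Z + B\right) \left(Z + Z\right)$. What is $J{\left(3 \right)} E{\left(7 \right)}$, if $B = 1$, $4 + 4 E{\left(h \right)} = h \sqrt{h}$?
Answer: $-24 + 42 \sqrt{7} \approx 87.122$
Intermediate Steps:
$E{\left(h \right)} = -1 + \frac{h^{\frac{3}{2}}}{4}$ ($E{\left(h \right)} = -1 + \frac{h \sqrt{h}}{4} = -1 + \frac{h^{\frac{3}{2}}}{4}$)
$J{\left(Z \right)} = 2 Z \left(1 + Z\right)$ ($J{\left(Z \right)} = \left(Z + 1\right) \left(Z + Z\right) = \left(1 + Z\right) 2 Z = 2 Z \left(1 + Z\right)$)
$J{\left(3 \right)} E{\left(7 \right)} = 2 \cdot 3 \left(1 + 3\right) \left(-1 + \frac{7^{\frac{3}{2}}}{4}\right) = 2 \cdot 3 \cdot 4 \left(-1 + \frac{7 \sqrt{7}}{4}\right) = 24 \left(-1 + \frac{7 \sqrt{7}}{4}\right) = -24 + 42 \sqrt{7}$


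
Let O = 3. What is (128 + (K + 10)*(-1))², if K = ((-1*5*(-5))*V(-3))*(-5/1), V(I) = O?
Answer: 243049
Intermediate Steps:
V(I) = 3
K = -375 (K = ((-1*5*(-5))*3)*(-5/1) = (-5*(-5)*3)*(-5*1) = (25*3)*(-5) = 75*(-5) = -375)
(128 + (K + 10)*(-1))² = (128 + (-375 + 10)*(-1))² = (128 - 365*(-1))² = (128 + 365)² = 493² = 243049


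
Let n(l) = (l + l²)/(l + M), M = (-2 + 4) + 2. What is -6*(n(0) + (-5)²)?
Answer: -150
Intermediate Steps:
M = 4 (M = 2 + 2 = 4)
n(l) = (l + l²)/(4 + l) (n(l) = (l + l²)/(l + 4) = (l + l²)/(4 + l))
-6*(n(0) + (-5)²) = -6*(0*(1 + 0)/(4 + 0) + (-5)²) = -6*(0*1/4 + 25) = -6*(0*(¼)*1 + 25) = -6*(0 + 25) = -6*25 = -150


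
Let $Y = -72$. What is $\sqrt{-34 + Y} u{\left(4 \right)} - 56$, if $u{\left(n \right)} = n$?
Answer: $-56 + 4 i \sqrt{106} \approx -56.0 + 41.182 i$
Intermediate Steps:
$\sqrt{-34 + Y} u{\left(4 \right)} - 56 = \sqrt{-34 - 72} \cdot 4 - 56 = \sqrt{-106} \cdot 4 - 56 = i \sqrt{106} \cdot 4 - 56 = 4 i \sqrt{106} - 56 = -56 + 4 i \sqrt{106}$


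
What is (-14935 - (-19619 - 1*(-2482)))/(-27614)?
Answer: -1101/13807 ≈ -0.079742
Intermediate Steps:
(-14935 - (-19619 - 1*(-2482)))/(-27614) = (-14935 - (-19619 + 2482))*(-1/27614) = (-14935 - 1*(-17137))*(-1/27614) = (-14935 + 17137)*(-1/27614) = 2202*(-1/27614) = -1101/13807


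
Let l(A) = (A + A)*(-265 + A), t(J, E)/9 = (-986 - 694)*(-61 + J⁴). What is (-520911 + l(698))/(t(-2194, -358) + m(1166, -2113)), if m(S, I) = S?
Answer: -83557/350346904091376034 ≈ -2.3850e-13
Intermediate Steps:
t(J, E) = 922320 - 15120*J⁴ (t(J, E) = 9*((-986 - 694)*(-61 + J⁴)) = 9*(-1680*(-61 + J⁴)) = 9*(102480 - 1680*J⁴) = 922320 - 15120*J⁴)
l(A) = 2*A*(-265 + A) (l(A) = (2*A)*(-265 + A) = 2*A*(-265 + A))
(-520911 + l(698))/(t(-2194, -358) + m(1166, -2113)) = (-520911 + 2*698*(-265 + 698))/((922320 - 15120*(-2194)⁴) + 1166) = (-520911 + 2*698*433)/((922320 - 15120*23171091540496) + 1166) = (-520911 + 604468)/((922320 - 350346904092299520) + 1166) = 83557/(-350346904091377200 + 1166) = 83557/(-350346904091376034) = 83557*(-1/350346904091376034) = -83557/350346904091376034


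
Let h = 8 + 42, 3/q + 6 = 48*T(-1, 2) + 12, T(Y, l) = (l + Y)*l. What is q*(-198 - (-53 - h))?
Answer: -95/34 ≈ -2.7941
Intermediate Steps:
T(Y, l) = l*(Y + l) (T(Y, l) = (Y + l)*l = l*(Y + l))
q = 1/34 (q = 3/(-6 + (48*(2*(-1 + 2)) + 12)) = 3/(-6 + (48*(2*1) + 12)) = 3/(-6 + (48*2 + 12)) = 3/(-6 + (96 + 12)) = 3/(-6 + 108) = 3/102 = 3*(1/102) = 1/34 ≈ 0.029412)
h = 50
q*(-198 - (-53 - h)) = (-198 - (-53 - 1*50))/34 = (-198 - (-53 - 50))/34 = (-198 - 1*(-103))/34 = (-198 + 103)/34 = (1/34)*(-95) = -95/34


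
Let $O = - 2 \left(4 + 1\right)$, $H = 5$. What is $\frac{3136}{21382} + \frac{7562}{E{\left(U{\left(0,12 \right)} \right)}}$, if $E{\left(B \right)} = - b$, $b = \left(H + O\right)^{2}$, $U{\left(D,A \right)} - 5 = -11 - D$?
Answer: $- \frac{80806142}{267275} \approx -302.33$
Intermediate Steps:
$O = -10$ ($O = \left(-2\right) 5 = -10$)
$U{\left(D,A \right)} = -6 - D$ ($U{\left(D,A \right)} = 5 - \left(11 + D\right) = -6 - D$)
$b = 25$ ($b = \left(5 - 10\right)^{2} = \left(-5\right)^{2} = 25$)
$E{\left(B \right)} = -25$ ($E{\left(B \right)} = \left(-1\right) 25 = -25$)
$\frac{3136}{21382} + \frac{7562}{E{\left(U{\left(0,12 \right)} \right)}} = \frac{3136}{21382} + \frac{7562}{-25} = 3136 \cdot \frac{1}{21382} + 7562 \left(- \frac{1}{25}\right) = \frac{1568}{10691} - \frac{7562}{25} = - \frac{80806142}{267275}$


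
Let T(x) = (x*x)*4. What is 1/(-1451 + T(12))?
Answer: -1/875 ≈ -0.0011429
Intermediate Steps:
T(x) = 4*x² (T(x) = x²*4 = 4*x²)
1/(-1451 + T(12)) = 1/(-1451 + 4*12²) = 1/(-1451 + 4*144) = 1/(-1451 + 576) = 1/(-875) = -1/875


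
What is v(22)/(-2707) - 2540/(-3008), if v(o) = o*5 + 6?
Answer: 1631713/2035664 ≈ 0.80156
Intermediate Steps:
v(o) = 6 + 5*o (v(o) = 5*o + 6 = 6 + 5*o)
v(22)/(-2707) - 2540/(-3008) = (6 + 5*22)/(-2707) - 2540/(-3008) = (6 + 110)*(-1/2707) - 2540*(-1/3008) = 116*(-1/2707) + 635/752 = -116/2707 + 635/752 = 1631713/2035664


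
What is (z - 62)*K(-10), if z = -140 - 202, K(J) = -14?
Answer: 5656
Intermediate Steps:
z = -342
(z - 62)*K(-10) = (-342 - 62)*(-14) = -404*(-14) = 5656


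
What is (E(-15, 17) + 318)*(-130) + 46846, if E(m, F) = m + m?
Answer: 9406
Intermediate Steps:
E(m, F) = 2*m
(E(-15, 17) + 318)*(-130) + 46846 = (2*(-15) + 318)*(-130) + 46846 = (-30 + 318)*(-130) + 46846 = 288*(-130) + 46846 = -37440 + 46846 = 9406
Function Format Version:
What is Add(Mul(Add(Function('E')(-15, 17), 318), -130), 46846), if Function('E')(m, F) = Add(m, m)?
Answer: 9406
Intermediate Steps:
Function('E')(m, F) = Mul(2, m)
Add(Mul(Add(Function('E')(-15, 17), 318), -130), 46846) = Add(Mul(Add(Mul(2, -15), 318), -130), 46846) = Add(Mul(Add(-30, 318), -130), 46846) = Add(Mul(288, -130), 46846) = Add(-37440, 46846) = 9406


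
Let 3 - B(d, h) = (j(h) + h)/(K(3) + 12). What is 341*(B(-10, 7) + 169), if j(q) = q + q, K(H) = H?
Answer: 290873/5 ≈ 58175.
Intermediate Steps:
j(q) = 2*q
B(d, h) = 3 - h/5 (B(d, h) = 3 - (2*h + h)/(3 + 12) = 3 - 3*h/15 = 3 - h/5)
341*(B(-10, 7) + 169) = 341*((3 - ⅕*7) + 169) = 341*((3 - 7/5) + 169) = 341*(8/5 + 169) = 341*(853/5) = 290873/5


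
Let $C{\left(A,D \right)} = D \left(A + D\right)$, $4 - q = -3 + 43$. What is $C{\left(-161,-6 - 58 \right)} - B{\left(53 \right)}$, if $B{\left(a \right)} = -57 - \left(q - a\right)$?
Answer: $14368$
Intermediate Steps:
$q = -36$ ($q = 4 - \left(-3 + 43\right) = 4 - 40 = -36$)
$B{\left(a \right)} = -21 + a$ ($B{\left(a \right)} = -57 - \left(-36 - a\right) = -57 + \left(36 + a\right) = -21 + a$)
$C{\left(-161,-6 - 58 \right)} - B{\left(53 \right)} = \left(-6 - 58\right) \left(-161 - 64\right) - \left(-21 + 53\right) = - 64 \left(-161 - 64\right) - 32 = \left(-64\right) \left(-225\right) - 32 = 14400 - 32 = 14368$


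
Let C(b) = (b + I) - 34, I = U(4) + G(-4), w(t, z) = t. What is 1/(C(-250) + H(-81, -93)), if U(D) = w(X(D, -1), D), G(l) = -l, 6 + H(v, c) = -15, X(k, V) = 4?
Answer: -1/297 ≈ -0.0033670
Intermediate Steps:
H(v, c) = -21 (H(v, c) = -6 - 15 = -21)
U(D) = 4
I = 8 (I = 4 - 1*(-4) = 4 + 4 = 8)
C(b) = -26 + b (C(b) = (b + 8) - 34 = (8 + b) - 34 = -26 + b)
1/(C(-250) + H(-81, -93)) = 1/((-26 - 250) - 21) = 1/(-276 - 21) = 1/(-297) = -1/297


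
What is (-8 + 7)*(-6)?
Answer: 6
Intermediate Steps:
(-8 + 7)*(-6) = -1*(-6) = 6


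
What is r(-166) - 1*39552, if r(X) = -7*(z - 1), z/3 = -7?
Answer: -39398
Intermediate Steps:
z = -21 (z = 3*(-7) = -21)
r(X) = 154 (r(X) = -7*(-21 - 1) = -7*(-22) = 154)
r(-166) - 1*39552 = 154 - 1*39552 = 154 - 39552 = -39398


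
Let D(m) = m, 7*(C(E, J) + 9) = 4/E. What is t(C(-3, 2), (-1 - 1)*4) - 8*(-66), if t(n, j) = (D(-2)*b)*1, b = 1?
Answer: 526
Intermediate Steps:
C(E, J) = -9 + 4/(7*E) (C(E, J) = -9 + (4/E)/7 = -9 + 4/(7*E))
t(n, j) = -2 (t(n, j) = -2*1*1 = -2*1 = -2)
t(C(-3, 2), (-1 - 1)*4) - 8*(-66) = -2 - 8*(-66) = -2 + 528 = 526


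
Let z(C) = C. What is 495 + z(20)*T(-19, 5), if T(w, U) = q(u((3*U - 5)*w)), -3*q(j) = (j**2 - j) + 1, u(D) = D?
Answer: -241445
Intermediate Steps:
q(j) = -1/3 - j**2/3 + j/3 (q(j) = -((j**2 - j) + 1)/3 = -(1 + j**2 - j)/3 = -1/3 - j**2/3 + j/3)
T(w, U) = -1/3 - w**2*(-5 + 3*U)**2/3 + w*(-5 + 3*U)/3 (T(w, U) = -1/3 - w**2*(3*U - 5)**2/3 + ((3*U - 5)*w)/3 = -1/3 - w**2*(-5 + 3*U)**2/3 + ((-5 + 3*U)*w)/3 = -1/3 - w**2*(-5 + 3*U)**2/3 + (w*(-5 + 3*U))/3 = -1/3 - w**2*(-5 + 3*U)**2/3 + w*(-5 + 3*U)/3)
495 + z(20)*T(-19, 5) = 495 + 20*(-1/3 - 1/3*(-19)**2*(-5 + 3*5)**2 + (1/3)*(-19)*(-5 + 3*5)) = 495 + 20*(-1/3 - 1/3*361*(-5 + 15)**2 + (1/3)*(-19)*(-5 + 15)) = 495 + 20*(-1/3 - 1/3*361*10**2 + (1/3)*(-19)*10) = 495 + 20*(-1/3 - 1/3*361*100 - 190/3) = 495 + 20*(-1/3 - 36100/3 - 190/3) = 495 + 20*(-12097) = 495 - 241940 = -241445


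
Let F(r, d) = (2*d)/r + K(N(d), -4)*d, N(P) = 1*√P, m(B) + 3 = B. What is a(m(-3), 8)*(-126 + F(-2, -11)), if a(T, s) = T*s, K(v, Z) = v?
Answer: 5520 + 528*I*√11 ≈ 5520.0 + 1751.2*I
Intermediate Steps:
m(B) = -3 + B
N(P) = √P
F(r, d) = d^(3/2) + 2*d/r (F(r, d) = (2*d)/r + √d*d = 2*d/r + d^(3/2) = d^(3/2) + 2*d/r)
a(m(-3), 8)*(-126 + F(-2, -11)) = ((-3 - 3)*8)*(-126 + ((-11)^(3/2) + 2*(-11)/(-2))) = (-6*8)*(-126 + (-11*I*√11 + 2*(-11)*(-½))) = -48*(-126 + (-11*I*√11 + 11)) = -48*(-126 + (11 - 11*I*√11)) = -48*(-115 - 11*I*√11) = 5520 + 528*I*√11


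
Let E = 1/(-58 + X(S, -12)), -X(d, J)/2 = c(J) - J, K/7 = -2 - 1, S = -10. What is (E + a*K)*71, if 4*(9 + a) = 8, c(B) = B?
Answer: 605275/58 ≈ 10436.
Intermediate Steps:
K = -21 (K = 7*(-2 - 1) = 7*(-3) = -21)
a = -7 (a = -9 + (¼)*8 = -9 + 2 = -7)
X(d, J) = 0 (X(d, J) = -2*(J - J) = -2*0 = 0)
E = -1/58 (E = 1/(-58 + 0) = 1/(-58) = -1/58 ≈ -0.017241)
(E + a*K)*71 = (-1/58 - 7*(-21))*71 = (-1/58 + 147)*71 = (8525/58)*71 = 605275/58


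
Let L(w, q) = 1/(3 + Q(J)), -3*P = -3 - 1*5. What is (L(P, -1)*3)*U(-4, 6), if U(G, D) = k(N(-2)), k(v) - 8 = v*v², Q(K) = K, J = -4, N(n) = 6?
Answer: -672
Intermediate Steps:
P = 8/3 (P = -(-3 - 1*5)/3 = -(-3 - 5)/3 = -⅓*(-8) = 8/3 ≈ 2.6667)
k(v) = 8 + v³ (k(v) = 8 + v*v² = 8 + v³)
L(w, q) = -1 (L(w, q) = 1/(3 - 4) = 1/(-1) = -1)
U(G, D) = 224 (U(G, D) = 8 + 6³ = 8 + 216 = 224)
(L(P, -1)*3)*U(-4, 6) = -1*3*224 = -3*224 = -672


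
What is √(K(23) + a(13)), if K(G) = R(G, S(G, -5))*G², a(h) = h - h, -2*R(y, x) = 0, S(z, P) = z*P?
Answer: 0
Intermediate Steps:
S(z, P) = P*z
R(y, x) = 0 (R(y, x) = -½*0 = 0)
a(h) = 0
K(G) = 0 (K(G) = 0*G² = 0)
√(K(23) + a(13)) = √(0 + 0) = √0 = 0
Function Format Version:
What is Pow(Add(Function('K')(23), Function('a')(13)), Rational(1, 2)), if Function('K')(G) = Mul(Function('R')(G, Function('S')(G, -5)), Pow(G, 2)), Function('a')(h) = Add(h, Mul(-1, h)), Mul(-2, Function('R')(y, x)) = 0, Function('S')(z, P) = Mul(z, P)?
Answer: 0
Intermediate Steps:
Function('S')(z, P) = Mul(P, z)
Function('R')(y, x) = 0 (Function('R')(y, x) = Mul(Rational(-1, 2), 0) = 0)
Function('a')(h) = 0
Function('K')(G) = 0 (Function('K')(G) = Mul(0, Pow(G, 2)) = 0)
Pow(Add(Function('K')(23), Function('a')(13)), Rational(1, 2)) = Pow(Add(0, 0), Rational(1, 2)) = Pow(0, Rational(1, 2)) = 0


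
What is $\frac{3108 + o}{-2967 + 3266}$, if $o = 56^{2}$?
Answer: $\frac{6244}{299} \approx 20.883$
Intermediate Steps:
$o = 3136$
$\frac{3108 + o}{-2967 + 3266} = \frac{3108 + 3136}{-2967 + 3266} = \frac{6244}{299}$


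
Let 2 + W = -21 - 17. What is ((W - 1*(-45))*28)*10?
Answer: 1400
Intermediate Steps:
W = -40 (W = -2 + (-21 - 17) = -2 - 38 = -40)
((W - 1*(-45))*28)*10 = ((-40 - 1*(-45))*28)*10 = ((-40 + 45)*28)*10 = (5*28)*10 = 140*10 = 1400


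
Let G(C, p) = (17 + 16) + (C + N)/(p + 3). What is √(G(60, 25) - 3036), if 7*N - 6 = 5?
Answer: I*√588157/14 ≈ 54.78*I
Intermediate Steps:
N = 11/7 (N = 6/7 + (⅐)*5 = 6/7 + 5/7 = 11/7 ≈ 1.5714)
G(C, p) = 33 + (11/7 + C)/(3 + p) (G(C, p) = (17 + 16) + (C + 11/7)/(p + 3) = 33 + (11/7 + C)/(3 + p))
√(G(60, 25) - 3036) = √((704/7 + 60 + 33*25)/(3 + 25) - 3036) = √((704/7 + 60 + 825)/28 - 3036) = √((1/28)*(6899/7) - 3036) = √(6899/196 - 3036) = √(-588157/196) = I*√588157/14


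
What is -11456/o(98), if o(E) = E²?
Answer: -2864/2401 ≈ -1.1928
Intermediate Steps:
-11456/o(98) = -11456/(98²) = -11456/9604 = -11456*1/9604 = -2864/2401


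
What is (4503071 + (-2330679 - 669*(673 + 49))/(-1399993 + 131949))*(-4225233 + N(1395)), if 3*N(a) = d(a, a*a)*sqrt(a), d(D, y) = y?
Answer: -24126481729198324293/1268044 + 11111987577268086525*sqrt(155)/1268044 ≈ 9.0073e+13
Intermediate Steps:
N(a) = a**(5/2)/3 (N(a) = ((a*a)*sqrt(a))/3 = (a**2*sqrt(a))/3 = a**(5/2)/3)
(4503071 + (-2330679 - 669*(673 + 49))/(-1399993 + 131949))*(-4225233 + N(1395)) = (4503071 + (-2330679 - 669*(673 + 49))/(-1399993 + 131949))*(-4225233 + 1395**(5/2)/3) = (4503071 + (-2330679 - 669*722)/(-1268044))*(-4225233 + (5838075*sqrt(155))/3) = (4503071 + (-2330679 - 483018)*(-1/1268044))*(-4225233 + 1946025*sqrt(155)) = (4503071 - 2813697*(-1/1268044))*(-4225233 + 1946025*sqrt(155)) = (4503071 + 2813697/1268044)*(-4225233 + 1946025*sqrt(155)) = 5710094976821*(-4225233 + 1946025*sqrt(155))/1268044 = -24126481729198324293/1268044 + 11111987577268086525*sqrt(155)/1268044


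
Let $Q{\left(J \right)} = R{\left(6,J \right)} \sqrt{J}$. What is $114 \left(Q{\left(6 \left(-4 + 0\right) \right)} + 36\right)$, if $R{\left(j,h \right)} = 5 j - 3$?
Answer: $4104 + 6156 i \sqrt{6} \approx 4104.0 + 15079.0 i$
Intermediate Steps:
$R{\left(j,h \right)} = -3 + 5 j$
$Q{\left(J \right)} = 27 \sqrt{J}$ ($Q{\left(J \right)} = \left(-3 + 5 \cdot 6\right) \sqrt{J} = \left(-3 + 30\right) \sqrt{J} = 27 \sqrt{J}$)
$114 \left(Q{\left(6 \left(-4 + 0\right) \right)} + 36\right) = 114 \left(27 \sqrt{6 \left(-4 + 0\right)} + 36\right) = 114 \left(27 \sqrt{6 \left(-4\right)} + 36\right) = 114 \left(27 \sqrt{-24} + 36\right) = 114 \left(27 \cdot 2 i \sqrt{6} + 36\right) = 114 \left(54 i \sqrt{6} + 36\right) = 114 \left(36 + 54 i \sqrt{6}\right) = 4104 + 6156 i \sqrt{6}$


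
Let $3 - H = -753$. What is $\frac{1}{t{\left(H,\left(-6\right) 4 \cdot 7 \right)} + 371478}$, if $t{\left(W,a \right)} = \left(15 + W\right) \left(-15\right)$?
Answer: $\frac{1}{359913} \approx 2.7784 \cdot 10^{-6}$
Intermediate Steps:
$H = 756$ ($H = 3 - -753 = 3 + 753 = 756$)
$t{\left(W,a \right)} = -225 - 15 W$
$\frac{1}{t{\left(H,\left(-6\right) 4 \cdot 7 \right)} + 371478} = \frac{1}{\left(-225 - 11340\right) + 371478} = \frac{1}{-11565 + 371478} = \frac{1}{359913}$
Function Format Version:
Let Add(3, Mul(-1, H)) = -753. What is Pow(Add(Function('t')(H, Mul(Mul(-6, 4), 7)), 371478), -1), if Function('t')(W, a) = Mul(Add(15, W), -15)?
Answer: Rational(1, 359913) ≈ 2.7784e-6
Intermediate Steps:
H = 756 (H = Add(3, Mul(-1, -753)) = Add(3, 753) = 756)
Function('t')(W, a) = Add(-225, Mul(-15, W))
Pow(Add(Function('t')(H, Mul(Mul(-6, 4), 7)), 371478), -1) = Pow(Add(Add(-225, Mul(-15, 756)), 371478), -1) = Pow(Add(Add(-225, -11340), 371478), -1) = Pow(Add(-11565, 371478), -1) = Pow(359913, -1) = Rational(1, 359913)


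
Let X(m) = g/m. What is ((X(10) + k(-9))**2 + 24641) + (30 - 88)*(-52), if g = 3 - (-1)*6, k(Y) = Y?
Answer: 2772261/100 ≈ 27723.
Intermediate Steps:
g = 9 (g = 3 - 1*(-6) = 3 + 6 = 9)
X(m) = 9/m
((X(10) + k(-9))**2 + 24641) + (30 - 88)*(-52) = ((9/10 - 9)**2 + 24641) + (30 - 88)*(-52) = ((9*(1/10) - 9)**2 + 24641) - 58*(-52) = ((9/10 - 9)**2 + 24641) + 3016 = ((-81/10)**2 + 24641) + 3016 = (6561/100 + 24641) + 3016 = 2470661/100 + 3016 = 2772261/100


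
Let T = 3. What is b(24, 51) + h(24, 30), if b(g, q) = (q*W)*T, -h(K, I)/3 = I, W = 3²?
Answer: 1287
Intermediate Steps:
W = 9
h(K, I) = -3*I
b(g, q) = 27*q (b(g, q) = (q*9)*3 = (9*q)*3 = 27*q)
b(24, 51) + h(24, 30) = 27*51 - 3*30 = 1377 - 90 = 1287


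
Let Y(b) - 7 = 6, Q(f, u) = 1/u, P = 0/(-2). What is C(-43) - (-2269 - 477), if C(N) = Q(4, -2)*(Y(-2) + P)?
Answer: 5479/2 ≈ 2739.5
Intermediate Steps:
P = 0 (P = 0*(-1/2) = 0)
Y(b) = 13 (Y(b) = 7 + 6 = 13)
C(N) = -13/2 (C(N) = (13 + 0)/(-2) = -1/2*13 = -13/2)
C(-43) - (-2269 - 477) = -13/2 - (-2269 - 477) = -13/2 - 1*(-2746) = -13/2 + 2746 = 5479/2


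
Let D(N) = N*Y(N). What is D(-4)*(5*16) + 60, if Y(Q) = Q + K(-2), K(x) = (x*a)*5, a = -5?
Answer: -14660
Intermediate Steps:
K(x) = -25*x (K(x) = (x*(-5))*5 = -5*x*5 = -25*x)
Y(Q) = 50 + Q (Y(Q) = Q - 25*(-2) = Q + 50 = 50 + Q)
D(N) = N*(50 + N)
D(-4)*(5*16) + 60 = (-4*(50 - 4))*(5*16) + 60 = -4*46*80 + 60 = -184*80 + 60 = -14720 + 60 = -14660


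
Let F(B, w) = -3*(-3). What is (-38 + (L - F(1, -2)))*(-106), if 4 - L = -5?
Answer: 4028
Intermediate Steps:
F(B, w) = 9
L = 9 (L = 4 - 1*(-5) = 4 + 5 = 9)
(-38 + (L - F(1, -2)))*(-106) = (-38 + (9 - 1*9))*(-106) = (-38 + (9 - 9))*(-106) = (-38 + 0)*(-106) = -38*(-106) = 4028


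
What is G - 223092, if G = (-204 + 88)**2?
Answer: -209636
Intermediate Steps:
G = 13456 (G = (-116)**2 = 13456)
G - 223092 = 13456 - 223092 = -209636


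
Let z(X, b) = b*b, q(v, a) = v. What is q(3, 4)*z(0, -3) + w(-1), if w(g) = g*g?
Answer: 28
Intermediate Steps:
z(X, b) = b²
w(g) = g²
q(3, 4)*z(0, -3) + w(-1) = 3*(-3)² + (-1)² = 3*9 + 1 = 27 + 1 = 28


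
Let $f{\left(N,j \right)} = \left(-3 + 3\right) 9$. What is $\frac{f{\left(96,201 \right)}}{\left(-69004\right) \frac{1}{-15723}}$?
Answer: $0$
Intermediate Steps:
$f{\left(N,j \right)} = 0$ ($f{\left(N,j \right)} = 0 \cdot 9 = 0$)
$\frac{f{\left(96,201 \right)}}{\left(-69004\right) \frac{1}{-15723}} = \frac{0}{\left(-69004\right) \frac{1}{-15723}} = \frac{0}{\left(-69004\right) \left(- \frac{1}{15723}\right)} = \frac{0}{\frac{69004}{15723}} = 0 \cdot \frac{15723}{69004} = 0$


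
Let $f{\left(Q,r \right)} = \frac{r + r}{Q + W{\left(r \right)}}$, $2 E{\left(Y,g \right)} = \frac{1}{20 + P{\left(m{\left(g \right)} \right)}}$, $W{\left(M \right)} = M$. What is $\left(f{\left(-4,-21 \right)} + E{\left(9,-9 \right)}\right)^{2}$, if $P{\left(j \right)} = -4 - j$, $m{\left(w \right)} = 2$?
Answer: $\frac{1442401}{490000} \approx 2.9437$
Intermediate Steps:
$E{\left(Y,g \right)} = \frac{1}{28}$ ($E{\left(Y,g \right)} = \frac{1}{2 \left(20 - 6\right)} = \frac{1}{2 \cdot 14} = \frac{1}{2} \cdot \frac{1}{14} = \frac{1}{28}$)
$f{\left(Q,r \right)} = \frac{2 r}{Q + r}$ ($f{\left(Q,r \right)} = \frac{r + r}{Q + r} = \frac{2 r}{Q + r}$)
$\left(f{\left(-4,-21 \right)} + E{\left(9,-9 \right)}\right)^{2} = \left(2 \left(-21\right) \frac{1}{-4 - 21} + \frac{1}{28}\right)^{2} = \left(2 \left(-21\right) \frac{1}{-25} + \frac{1}{28}\right)^{2} = \left(2 \left(-21\right) \left(- \frac{1}{25}\right) + \frac{1}{28}\right)^{2} = \left(\frac{42}{25} + \frac{1}{28}\right)^{2} = \left(\frac{1201}{700}\right)^{2} = \frac{1442401}{490000}$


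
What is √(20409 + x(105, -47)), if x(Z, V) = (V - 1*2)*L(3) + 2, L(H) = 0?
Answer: √20411 ≈ 142.87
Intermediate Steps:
x(Z, V) = 2 (x(Z, V) = (V - 1*2)*0 + 2 = (V - 2)*0 + 2 = (-2 + V)*0 + 2 = 0 + 2 = 2)
√(20409 + x(105, -47)) = √(20409 + 2) = √20411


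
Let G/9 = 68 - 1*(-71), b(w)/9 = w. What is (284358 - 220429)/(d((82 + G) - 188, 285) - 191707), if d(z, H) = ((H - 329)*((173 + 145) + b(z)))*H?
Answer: -63929/133404127 ≈ -0.00047921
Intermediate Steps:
b(w) = 9*w
G = 1251 (G = 9*(68 - 1*(-71)) = 9*(68 + 71) = 9*139 = 1251)
d(z, H) = H*(-329 + H)*(318 + 9*z) (d(z, H) = ((H - 329)*((173 + 145) + 9*z))*H = ((-329 + H)*(318 + 9*z))*H = H*(-329 + H)*(318 + 9*z))
(284358 - 220429)/(d((82 + G) - 188, 285) - 191707) = (284358 - 220429)/(3*285*(-34874 - 987*((82 + 1251) - 188) + 106*285 + 3*285*((82 + 1251) - 188)) - 191707) = 63929/(3*285*(-34874 - 987*(1333 - 188) + 30210 + 3*285*(1333 - 188)) - 191707) = 63929/(3*285*(-34874 - 987*1145 + 30210 + 3*285*1145) - 191707) = 63929/(3*285*(-34874 - 1130115 + 30210 + 978975) - 191707) = 63929/(3*285*(-155804) - 191707) = 63929/(-133212420 - 191707) = 63929/(-133404127) = 63929*(-1/133404127) = -63929/133404127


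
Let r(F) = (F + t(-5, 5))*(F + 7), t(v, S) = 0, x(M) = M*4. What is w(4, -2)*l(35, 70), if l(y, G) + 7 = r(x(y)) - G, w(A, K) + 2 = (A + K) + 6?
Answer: 123018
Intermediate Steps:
x(M) = 4*M
w(A, K) = 4 + A + K (w(A, K) = -2 + ((A + K) + 6) = -2 + (6 + A + K) = 4 + A + K)
r(F) = F*(7 + F) (r(F) = (F + 0)*(F + 7) = F*(7 + F))
l(y, G) = -7 - G + 4*y*(7 + 4*y) (l(y, G) = -7 + ((4*y)*(7 + 4*y) - G) = -7 + (4*y*(7 + 4*y) - G) = -7 + (-G + 4*y*(7 + 4*y)) = -7 - G + 4*y*(7 + 4*y))
w(4, -2)*l(35, 70) = (4 + 4 - 2)*(-7 - 1*70 + 16*35**2 + 28*35) = 6*(-7 - 70 + 16*1225 + 980) = 6*(-7 - 70 + 19600 + 980) = 6*20503 = 123018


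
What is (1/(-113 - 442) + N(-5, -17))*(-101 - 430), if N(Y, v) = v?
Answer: 1670172/185 ≈ 9028.0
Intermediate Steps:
(1/(-113 - 442) + N(-5, -17))*(-101 - 430) = (1/(-113 - 442) - 17)*(-101 - 430) = (1/(-555) - 17)*(-531) = (-1/555 - 17)*(-531) = -9436/555*(-531) = 1670172/185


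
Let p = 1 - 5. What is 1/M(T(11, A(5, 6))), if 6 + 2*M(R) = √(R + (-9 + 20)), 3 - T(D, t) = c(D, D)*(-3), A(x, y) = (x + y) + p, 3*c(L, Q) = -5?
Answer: -⅔ ≈ -0.66667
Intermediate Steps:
c(L, Q) = -5/3 (c(L, Q) = (⅓)*(-5) = -5/3)
p = -4
A(x, y) = -4 + x + y (A(x, y) = (x + y) - 4 = -4 + x + y)
T(D, t) = -2 (T(D, t) = 3 - (-5)*(-3)/3 = 3 - 1*5 = 3 - 5 = -2)
M(R) = -3 + √(11 + R)/2 (M(R) = -3 + √(R + (-9 + 20))/2 = -3 + √(R + 11)/2 = -3 + √(11 + R)/2)
1/M(T(11, A(5, 6))) = 1/(-3 + √(11 - 2)/2) = 1/(-3 + √9/2) = 1/(-3 + (½)*3) = 1/(-3 + 3/2) = 1/(-3/2) = -⅔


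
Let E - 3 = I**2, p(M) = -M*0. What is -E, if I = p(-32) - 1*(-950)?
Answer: -902503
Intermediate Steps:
p(M) = 0
I = 950 (I = 0 - 1*(-950) = 0 + 950 = 950)
E = 902503 (E = 3 + 950**2 = 3 + 902500 = 902503)
-E = -1*902503 = -902503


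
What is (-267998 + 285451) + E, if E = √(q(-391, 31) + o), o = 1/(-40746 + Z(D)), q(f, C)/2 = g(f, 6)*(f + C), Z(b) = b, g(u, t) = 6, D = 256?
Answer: 17453 + I*√7082381272490/40490 ≈ 17453.0 + 65.727*I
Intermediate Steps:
q(f, C) = 12*C + 12*f (q(f, C) = 2*(6*(f + C)) = 2*(6*(C + f)) = 2*(6*C + 6*f) = 12*C + 12*f)
o = -1/40490 (o = 1/(-40746 + 256) = 1/(-40490) = -1/40490 ≈ -2.4697e-5)
E = I*√7082381272490/40490 (E = √((12*31 + 12*(-391)) - 1/40490) = √((372 - 4692) - 1/40490) = √(-4320 - 1/40490) = √(-174916801/40490) = I*√7082381272490/40490 ≈ 65.727*I)
(-267998 + 285451) + E = (-267998 + 285451) + I*√7082381272490/40490 = 17453 + I*√7082381272490/40490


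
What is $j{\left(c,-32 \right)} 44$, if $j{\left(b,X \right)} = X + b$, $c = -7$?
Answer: $-1716$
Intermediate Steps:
$j{\left(c,-32 \right)} 44 = \left(-32 - 7\right) 44 = \left(-39\right) 44 = -1716$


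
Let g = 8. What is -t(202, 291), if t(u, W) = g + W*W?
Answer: -84689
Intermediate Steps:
t(u, W) = 8 + W**2 (t(u, W) = 8 + W*W = 8 + W**2)
-t(202, 291) = -(8 + 291**2) = -(8 + 84681) = -1*84689 = -84689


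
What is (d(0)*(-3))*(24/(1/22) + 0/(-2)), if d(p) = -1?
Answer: 1584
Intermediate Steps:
(d(0)*(-3))*(24/(1/22) + 0/(-2)) = (-1*(-3))*(24/(1/22) + 0/(-2)) = 3*(24/(1/22) + 0*(-½)) = 3*(24*22 + 0) = 3*(528 + 0) = 3*528 = 1584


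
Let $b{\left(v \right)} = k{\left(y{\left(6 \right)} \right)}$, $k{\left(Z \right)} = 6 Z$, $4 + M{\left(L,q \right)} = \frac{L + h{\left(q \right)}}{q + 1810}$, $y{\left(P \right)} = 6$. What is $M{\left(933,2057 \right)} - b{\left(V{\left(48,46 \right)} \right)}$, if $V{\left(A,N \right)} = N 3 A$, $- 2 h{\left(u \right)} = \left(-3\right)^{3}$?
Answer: $- \frac{102489}{2578} \approx -39.755$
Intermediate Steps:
$h{\left(u \right)} = \frac{27}{2}$ ($h{\left(u \right)} = - \frac{\left(-3\right)^{3}}{2} = \left(- \frac{1}{2}\right) \left(-27\right) = \frac{27}{2}$)
$V{\left(A,N \right)} = 3 A N$ ($V{\left(A,N \right)} = 3 N A = 3 A N$)
$M{\left(L,q \right)} = -4 + \frac{\frac{27}{2} + L}{1810 + q}$ ($M{\left(L,q \right)} = -4 + \frac{L + \frac{27}{2}}{q + 1810} = -4 + \frac{\frac{27}{2} + L}{1810 + q}$)
$b{\left(v \right)} = 36$ ($b{\left(v \right)} = 6 \cdot 6 = 36$)
$M{\left(933,2057 \right)} - b{\left(V{\left(48,46 \right)} \right)} = \frac{- \frac{14453}{2} + 933 - 8228}{1810 + 2057} - 36 = \frac{- \frac{14453}{2} + 933 - 8228}{3867} - 36 = \frac{1}{3867} \left(- \frac{29043}{2}\right) - 36 = - \frac{9681}{2578} - 36 = - \frac{102489}{2578}$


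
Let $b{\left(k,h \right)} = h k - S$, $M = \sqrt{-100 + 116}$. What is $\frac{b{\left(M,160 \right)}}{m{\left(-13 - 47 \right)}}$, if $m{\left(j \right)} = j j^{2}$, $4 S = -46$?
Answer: $- \frac{1303}{432000} \approx -0.0030162$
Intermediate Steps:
$S = - \frac{23}{2}$ ($S = \frac{1}{4} \left(-46\right) = - \frac{23}{2} \approx -11.5$)
$M = 4$ ($M = \sqrt{16} = 4$)
$m{\left(j \right)} = j^{3}$
$b{\left(k,h \right)} = \frac{23}{2} + h k$ ($b{\left(k,h \right)} = h k - - \frac{23}{2} = h k + \frac{23}{2} = \frac{23}{2} + h k$)
$\frac{b{\left(M,160 \right)}}{m{\left(-13 - 47 \right)}} = \frac{\frac{23}{2} + 160 \cdot 4}{\left(-13 - 47\right)^{3}} = \frac{\frac{23}{2} + 640}{\left(-60\right)^{3}} = \frac{1303}{2 \left(-216000\right)} = \frac{1303}{2} \left(- \frac{1}{216000}\right) = - \frac{1303}{432000}$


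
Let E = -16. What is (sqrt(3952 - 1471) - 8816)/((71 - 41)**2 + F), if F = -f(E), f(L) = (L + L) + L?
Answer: -2204/237 + sqrt(2481)/948 ≈ -9.2470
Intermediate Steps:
f(L) = 3*L (f(L) = 2*L + L = 3*L)
F = 48 (F = -3*(-16) = -1*(-48) = 48)
(sqrt(3952 - 1471) - 8816)/((71 - 41)**2 + F) = (sqrt(3952 - 1471) - 8816)/((71 - 41)**2 + 48) = (sqrt(2481) - 8816)/(30**2 + 48) = (-8816 + sqrt(2481))/(900 + 48) = (-8816 + sqrt(2481))/948 = (-8816 + sqrt(2481))*(1/948) = -2204/237 + sqrt(2481)/948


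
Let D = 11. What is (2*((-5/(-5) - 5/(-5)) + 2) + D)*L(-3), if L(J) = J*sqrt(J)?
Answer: -57*I*sqrt(3) ≈ -98.727*I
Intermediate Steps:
L(J) = J**(3/2)
(2*((-5/(-5) - 5/(-5)) + 2) + D)*L(-3) = (2*((-5/(-5) - 5/(-5)) + 2) + 11)*(-3)**(3/2) = (2*((-5*(-1/5) - 5*(-1/5)) + 2) + 11)*(-3*I*sqrt(3)) = (2*((1 + 1) + 2) + 11)*(-3*I*sqrt(3)) = (2*(2 + 2) + 11)*(-3*I*sqrt(3)) = (2*4 + 11)*(-3*I*sqrt(3)) = (8 + 11)*(-3*I*sqrt(3)) = 19*(-3*I*sqrt(3)) = -57*I*sqrt(3)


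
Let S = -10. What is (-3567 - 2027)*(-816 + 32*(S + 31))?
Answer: 805536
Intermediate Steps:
(-3567 - 2027)*(-816 + 32*(S + 31)) = (-3567 - 2027)*(-816 + 32*(-10 + 31)) = -5594*(-816 + 32*21) = -5594*(-816 + 672) = -5594*(-144) = 805536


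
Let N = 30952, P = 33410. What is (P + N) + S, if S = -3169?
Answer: 61193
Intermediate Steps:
(P + N) + S = (33410 + 30952) - 3169 = 64362 - 3169 = 61193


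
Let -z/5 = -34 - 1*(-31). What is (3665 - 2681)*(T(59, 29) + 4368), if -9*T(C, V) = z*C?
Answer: 4201352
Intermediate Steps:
z = 15 (z = -5*(-34 - 1*(-31)) = -5*(-34 + 31) = -5*(-3) = 15)
T(C, V) = -5*C/3
(3665 - 2681)*(T(59, 29) + 4368) = (3665 - 2681)*(-5/3*59 + 4368) = 984*(-295/3 + 4368) = 984*(12809/3) = 4201352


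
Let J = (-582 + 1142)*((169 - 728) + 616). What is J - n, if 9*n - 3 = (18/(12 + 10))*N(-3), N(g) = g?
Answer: 1053358/33 ≈ 31920.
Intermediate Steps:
J = 31920 (J = 560*(-559 + 616) = 560*57 = 31920)
n = 2/33 (n = 1/3 + ((18/(12 + 10))*(-3))/9 = 1/3 + ((18/22)*(-3))/9 = 1/3 + ((18*(1/22))*(-3))/9 = 1/3 + ((9/11)*(-3))/9 = 1/3 + (1/9)*(-27/11) = 1/3 - 3/11 = 2/33 ≈ 0.060606)
J - n = 31920 - 1*2/33 = 31920 - 2/33 = 1053358/33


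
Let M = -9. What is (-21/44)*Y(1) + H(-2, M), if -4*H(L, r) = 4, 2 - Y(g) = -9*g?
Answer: -25/4 ≈ -6.2500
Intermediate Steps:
Y(g) = 2 + 9*g (Y(g) = 2 - (-9)*g = 2 + 9*g)
H(L, r) = -1 (H(L, r) = -¼*4 = -1)
(-21/44)*Y(1) + H(-2, M) = (-21/44)*(2 + 9*1) - 1 = (-21*1/44)*(2 + 9) - 1 = -21/44*11 - 1 = -21/4 - 1 = -25/4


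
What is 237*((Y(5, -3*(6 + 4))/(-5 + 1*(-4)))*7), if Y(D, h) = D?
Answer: -2765/3 ≈ -921.67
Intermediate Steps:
237*((Y(5, -3*(6 + 4))/(-5 + 1*(-4)))*7) = 237*((5/(-5 + 1*(-4)))*7) = 237*((5/(-5 - 4))*7) = 237*((5/(-9))*7) = 237*(-⅑*5*7) = 237*(-5/9*7) = 237*(-35/9) = -2765/3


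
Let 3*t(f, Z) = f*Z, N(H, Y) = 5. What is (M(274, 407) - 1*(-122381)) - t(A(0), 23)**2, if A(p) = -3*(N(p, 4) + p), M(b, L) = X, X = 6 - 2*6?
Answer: 109150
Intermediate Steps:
X = -6 (X = 6 - 12 = -6)
M(b, L) = -6
A(p) = -15 - 3*p (A(p) = -3*(5 + p) = -15 - 3*p)
t(f, Z) = Z*f/3 (t(f, Z) = (f*Z)/3 = (Z*f)/3 = Z*f/3)
(M(274, 407) - 1*(-122381)) - t(A(0), 23)**2 = (-6 - 1*(-122381)) - ((1/3)*23*(-15 - 3*0))**2 = (-6 + 122381) - ((1/3)*23*(-15 + 0))**2 = 122375 - ((1/3)*23*(-15))**2 = 122375 - 1*(-115)**2 = 122375 - 1*13225 = 122375 - 13225 = 109150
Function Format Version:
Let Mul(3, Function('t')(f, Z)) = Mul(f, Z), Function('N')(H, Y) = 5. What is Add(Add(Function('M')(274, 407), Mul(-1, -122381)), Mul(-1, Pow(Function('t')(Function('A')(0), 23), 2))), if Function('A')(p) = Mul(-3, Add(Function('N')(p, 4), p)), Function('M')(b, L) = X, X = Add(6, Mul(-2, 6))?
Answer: 109150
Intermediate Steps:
X = -6 (X = Add(6, -12) = -6)
Function('M')(b, L) = -6
Function('A')(p) = Add(-15, Mul(-3, p)) (Function('A')(p) = Mul(-3, Add(5, p)) = Add(-15, Mul(-3, p)))
Function('t')(f, Z) = Mul(Rational(1, 3), Z, f) (Function('t')(f, Z) = Mul(Rational(1, 3), Mul(f, Z)) = Mul(Rational(1, 3), Mul(Z, f)) = Mul(Rational(1, 3), Z, f))
Add(Add(Function('M')(274, 407), Mul(-1, -122381)), Mul(-1, Pow(Function('t')(Function('A')(0), 23), 2))) = Add(Add(-6, Mul(-1, -122381)), Mul(-1, Pow(Mul(Rational(1, 3), 23, Add(-15, Mul(-3, 0))), 2))) = Add(Add(-6, 122381), Mul(-1, Pow(Mul(Rational(1, 3), 23, Add(-15, 0)), 2))) = Add(122375, Mul(-1, Pow(Mul(Rational(1, 3), 23, -15), 2))) = Add(122375, Mul(-1, Pow(-115, 2))) = Add(122375, Mul(-1, 13225)) = Add(122375, -13225) = 109150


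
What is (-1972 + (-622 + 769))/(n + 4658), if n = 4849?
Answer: -1825/9507 ≈ -0.19196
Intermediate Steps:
(-1972 + (-622 + 769))/(n + 4658) = (-1972 + (-622 + 769))/(4849 + 4658) = (-1972 + 147)/9507 = -1825*1/9507 = -1825/9507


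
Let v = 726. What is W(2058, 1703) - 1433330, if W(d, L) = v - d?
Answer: -1434662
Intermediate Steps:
W(d, L) = 726 - d
W(2058, 1703) - 1433330 = (726 - 1*2058) - 1433330 = (726 - 2058) - 1433330 = -1332 - 1433330 = -1434662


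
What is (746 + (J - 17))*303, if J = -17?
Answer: 215736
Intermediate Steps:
(746 + (J - 17))*303 = (746 + (-17 - 17))*303 = (746 - 34)*303 = 712*303 = 215736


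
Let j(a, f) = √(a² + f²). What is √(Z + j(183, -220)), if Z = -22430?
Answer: √(-22430 + √81889) ≈ 148.81*I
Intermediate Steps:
√(Z + j(183, -220)) = √(-22430 + √(183² + (-220)²)) = √(-22430 + √(33489 + 48400)) = √(-22430 + √81889)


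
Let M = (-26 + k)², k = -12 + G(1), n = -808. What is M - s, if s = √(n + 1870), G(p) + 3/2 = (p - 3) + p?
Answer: 6561/4 - 3*√118 ≈ 1607.7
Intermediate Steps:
G(p) = -9/2 + 2*p (G(p) = -3/2 + ((p - 3) + p) = -3/2 + ((-3 + p) + p) = -3/2 + (-3 + 2*p) = -9/2 + 2*p)
k = -29/2 (k = -12 + (-9/2 + 2*1) = -12 + (-9/2 + 2) = -12 - 5/2 = -29/2 ≈ -14.500)
M = 6561/4 (M = (-26 - 29/2)² = (-81/2)² = 6561/4 ≈ 1640.3)
s = 3*√118 (s = √(-808 + 1870) = √1062 = 3*√118 ≈ 32.588)
M - s = 6561/4 - 3*√118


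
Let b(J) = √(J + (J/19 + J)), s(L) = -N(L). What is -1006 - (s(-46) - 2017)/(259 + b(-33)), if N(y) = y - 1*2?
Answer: 3*(-1006*√2717 + 1637705*I)/(-4921*I + 3*√2717) ≈ -998.41 - 0.24133*I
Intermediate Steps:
N(y) = -2 + y (N(y) = y - 2 = -2 + y)
s(L) = 2 - L (s(L) = -(-2 + L) = 2 - L)
b(J) = √741*√J/19 (b(J) = √(J + (J/19 + J)) = √(J + 20*J/19) = √(39*J/19) = √741*√J/19)
-1006 - (s(-46) - 2017)/(259 + b(-33)) = -1006 - ((2 - 1*(-46)) - 2017)/(259 + √741*√(-33)/19) = -1006 - ((2 + 46) - 2017)/(259 + √741*(I*√33)/19) = -1006 - (48 - 2017)/(259 + 3*I*√2717/19) = -1006 - (-1969)/(259 + 3*I*√2717/19) = -1006 + 1969/(259 + 3*I*√2717/19)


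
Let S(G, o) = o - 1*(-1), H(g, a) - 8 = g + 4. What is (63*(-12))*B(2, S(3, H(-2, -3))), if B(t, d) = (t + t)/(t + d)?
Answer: -3024/13 ≈ -232.62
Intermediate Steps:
H(g, a) = 12 + g (H(g, a) = 8 + (g + 4) = 8 + (4 + g) = 12 + g)
S(G, o) = 1 + o (S(G, o) = o + 1 = 1 + o)
B(t, d) = 2*t/(d + t) (B(t, d) = (2*t)/(d + t) = 2*t/(d + t))
(63*(-12))*B(2, S(3, H(-2, -3))) = (63*(-12))*(2*2/((1 + (12 - 2)) + 2)) = -1512*2/((1 + 10) + 2) = -1512*2/(11 + 2) = -1512*2/13 = -756*4/13 = -3024/13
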